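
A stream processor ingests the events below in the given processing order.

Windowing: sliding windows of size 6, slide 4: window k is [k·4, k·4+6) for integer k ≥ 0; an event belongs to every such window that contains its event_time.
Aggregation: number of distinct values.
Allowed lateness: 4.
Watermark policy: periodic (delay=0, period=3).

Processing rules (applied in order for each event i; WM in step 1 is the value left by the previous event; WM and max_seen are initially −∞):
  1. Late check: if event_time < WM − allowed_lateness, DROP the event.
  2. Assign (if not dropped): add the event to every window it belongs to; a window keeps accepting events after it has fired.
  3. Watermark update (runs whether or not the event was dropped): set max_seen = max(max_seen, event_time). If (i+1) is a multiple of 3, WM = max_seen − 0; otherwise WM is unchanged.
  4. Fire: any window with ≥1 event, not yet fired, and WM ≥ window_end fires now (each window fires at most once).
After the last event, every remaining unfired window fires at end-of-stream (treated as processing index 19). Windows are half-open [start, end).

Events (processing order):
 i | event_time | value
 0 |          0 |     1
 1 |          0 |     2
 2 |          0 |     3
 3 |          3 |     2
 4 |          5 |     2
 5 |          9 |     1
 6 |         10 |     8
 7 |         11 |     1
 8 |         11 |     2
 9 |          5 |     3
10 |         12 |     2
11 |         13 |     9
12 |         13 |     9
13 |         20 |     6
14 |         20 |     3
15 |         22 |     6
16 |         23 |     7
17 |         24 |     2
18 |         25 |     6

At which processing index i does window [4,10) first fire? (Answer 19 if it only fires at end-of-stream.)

8

i=0 t=0 v=1: → [0,6); WM=−∞
i=1 t=0 v=2: → [0,6); WM=−∞
i=2 t=0 v=3: → [0,6); WM=0
i=3 t=3 v=2: → [0,6); WM=0
i=4 t=5 v=2: → [4,10),[0,6); WM=0
i=5 t=9 v=1: → [8,14),[4,10); WM=9; [0,6) fires=3
i=6 t=10 v=8: → [8,14); WM=9
i=7 t=11 v=1: → [8,14); WM=9
i=8 t=11 v=2: → [8,14); WM=11; [4,10) fires=2
i=9 t=5 v=3: DROP (t<11-4); WM=11
i=10 t=12 v=2: → [12,18),[8,14); WM=11
i=11 t=13 v=9: → [12,18),[8,14); WM=13
i=12 t=13 v=9: → [12,18),[8,14); WM=13
i=13 t=20 v=6: → [20,26),[16,22); WM=13
i=14 t=20 v=3: → [20,26),[16,22); WM=20; [8,14) fires=4 [12,18) fires=2
i=15 t=22 v=6: → [20,26); WM=20
i=16 t=23 v=7: → [20,26); WM=20
i=17 t=24 v=2: → [24,30),[20,26); WM=24; [16,22) fires=2
i=18 t=25 v=6: → [24,30),[20,26); WM=24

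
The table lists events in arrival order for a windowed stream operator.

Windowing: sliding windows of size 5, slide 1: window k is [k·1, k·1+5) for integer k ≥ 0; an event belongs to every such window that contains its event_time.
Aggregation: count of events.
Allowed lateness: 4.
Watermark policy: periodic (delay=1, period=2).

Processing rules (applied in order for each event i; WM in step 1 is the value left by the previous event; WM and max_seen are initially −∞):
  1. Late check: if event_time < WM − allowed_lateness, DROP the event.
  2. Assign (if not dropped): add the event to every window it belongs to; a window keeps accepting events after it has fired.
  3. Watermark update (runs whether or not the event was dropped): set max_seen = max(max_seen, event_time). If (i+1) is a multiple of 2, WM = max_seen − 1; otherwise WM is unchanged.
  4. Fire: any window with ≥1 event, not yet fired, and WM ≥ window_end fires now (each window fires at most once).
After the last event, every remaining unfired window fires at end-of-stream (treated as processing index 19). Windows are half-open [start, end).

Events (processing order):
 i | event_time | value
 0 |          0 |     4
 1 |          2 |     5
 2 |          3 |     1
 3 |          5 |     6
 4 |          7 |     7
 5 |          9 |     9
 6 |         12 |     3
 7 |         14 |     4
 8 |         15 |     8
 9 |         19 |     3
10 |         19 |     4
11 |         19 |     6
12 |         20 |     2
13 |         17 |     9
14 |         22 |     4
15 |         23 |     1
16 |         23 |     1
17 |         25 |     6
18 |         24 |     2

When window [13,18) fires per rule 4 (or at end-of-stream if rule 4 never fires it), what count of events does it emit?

2

i=0 t=0 v=4: → [0,5); WM=−∞
i=1 t=2 v=5: → [2,7),[1,6),[0,5); WM=1
i=2 t=3 v=1: → [3,8),[2,7),[1,6),[0,5); WM=1
i=3 t=5 v=6: → [5,10),[4,9),[3,8),[2,7),[1,6); WM=4
i=4 t=7 v=7: → [7,12),[6,11),[5,10),[4,9),[3,8); WM=4
i=5 t=9 v=9: → [9,14),[8,13),[7,12),[6,11),[5,10); WM=8; [0,5) fires=3 [1,6) fires=3 [2,7) fires=3 [3,8) fires=3
i=6 t=12 v=3: → [12,17),[11,16),[10,15),[9,14),[8,13); WM=8
i=7 t=14 v=4: → [14,19),[13,18),[12,17),[11,16),[10,15); WM=13; [4,9) fires=2 [5,10) fires=3 [6,11) fires=2 [7,12) fires=2 [8,13) fires=2
i=8 t=15 v=8: → [15,20),[14,19),[13,18),[12,17),[11,16); WM=13
i=9 t=19 v=3: → [19,24),[18,23),[17,22),[16,21),[15,20); WM=18; [9,14) fires=2 [10,15) fires=2 [11,16) fires=3 [12,17) fires=3 [13,18) fires=2
i=10 t=19 v=4: → [19,24),[18,23),[17,22),[16,21),[15,20); WM=18
i=11 t=19 v=6: → [19,24),[18,23),[17,22),[16,21),[15,20); WM=18
i=12 t=20 v=2: → [20,25),[19,24),[18,23),[17,22),[16,21); WM=18
i=13 t=17 v=9: → [17,22),[16,21),[15,20),[14,19),[13,18); WM=19; [14,19) fires=3
i=14 t=22 v=4: → [22,27),[21,26),[20,25),[19,24),[18,23); WM=19
i=15 t=23 v=1: → [23,28),[22,27),[21,26),[20,25),[19,24); WM=22; [15,20) fires=5 [16,21) fires=5 [17,22) fires=5
i=16 t=23 v=1: → [23,28),[22,27),[21,26),[20,25),[19,24); WM=22
i=17 t=25 v=6: → [25,30),[24,29),[23,28),[22,27),[21,26); WM=24; [18,23) fires=5 [19,24) fires=7
i=18 t=24 v=2: → [24,29),[23,28),[22,27),[21,26),[20,25); WM=24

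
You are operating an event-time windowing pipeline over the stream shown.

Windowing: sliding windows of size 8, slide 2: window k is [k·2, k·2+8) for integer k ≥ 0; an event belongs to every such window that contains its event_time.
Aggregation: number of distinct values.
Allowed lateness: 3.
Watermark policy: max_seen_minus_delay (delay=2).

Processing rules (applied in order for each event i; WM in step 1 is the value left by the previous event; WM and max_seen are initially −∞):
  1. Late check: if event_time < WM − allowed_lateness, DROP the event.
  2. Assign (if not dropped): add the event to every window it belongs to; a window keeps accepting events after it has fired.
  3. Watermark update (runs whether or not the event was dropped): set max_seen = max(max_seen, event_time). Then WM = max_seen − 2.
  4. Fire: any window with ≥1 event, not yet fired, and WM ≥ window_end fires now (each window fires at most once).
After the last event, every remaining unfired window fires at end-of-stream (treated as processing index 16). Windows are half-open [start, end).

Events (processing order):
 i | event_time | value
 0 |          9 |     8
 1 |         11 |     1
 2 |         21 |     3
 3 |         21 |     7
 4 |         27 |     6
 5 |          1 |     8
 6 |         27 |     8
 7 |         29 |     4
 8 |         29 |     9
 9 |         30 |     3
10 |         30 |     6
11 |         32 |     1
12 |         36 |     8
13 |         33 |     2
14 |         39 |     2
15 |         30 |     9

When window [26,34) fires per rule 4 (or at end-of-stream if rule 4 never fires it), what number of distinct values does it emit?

6

i=0 t=9 v=8: → [8,16),[6,14),[4,12),[2,10); WM=7
i=1 t=11 v=1: → [10,18),[8,16),[6,14),[4,12); WM=9
i=2 t=21 v=3: → [20,28),[18,26),[16,24),[14,22); WM=19; [2,10) fires=1 [4,12) fires=2 [6,14) fires=2 [8,16) fires=2 [10,18) fires=1
i=3 t=21 v=7: → [20,28),[18,26),[16,24),[14,22); WM=19
i=4 t=27 v=6: → [26,34),[24,32),[22,30),[20,28); WM=25; [14,22) fires=2 [16,24) fires=2
i=5 t=1 v=8: DROP (t<25-3); WM=25
i=6 t=27 v=8: → [26,34),[24,32),[22,30),[20,28); WM=25
i=7 t=29 v=4: → [28,36),[26,34),[24,32),[22,30); WM=27; [18,26) fires=2
i=8 t=29 v=9: → [28,36),[26,34),[24,32),[22,30); WM=27
i=9 t=30 v=3: → [30,38),[28,36),[26,34),[24,32); WM=28; [20,28) fires=4
i=10 t=30 v=6: → [30,38),[28,36),[26,34),[24,32); WM=28
i=11 t=32 v=1: → [32,40),[30,38),[28,36),[26,34); WM=30; [22,30) fires=4
i=12 t=36 v=8: → [36,44),[34,42),[32,40),[30,38); WM=34; [24,32) fires=5 [26,34) fires=6
i=13 t=33 v=2: → [32,40),[30,38),[28,36),[26,34); WM=34
i=14 t=39 v=2: → [38,46),[36,44),[34,42),[32,40); WM=37; [28,36) fires=6
i=15 t=30 v=9: DROP (t<37-3); WM=37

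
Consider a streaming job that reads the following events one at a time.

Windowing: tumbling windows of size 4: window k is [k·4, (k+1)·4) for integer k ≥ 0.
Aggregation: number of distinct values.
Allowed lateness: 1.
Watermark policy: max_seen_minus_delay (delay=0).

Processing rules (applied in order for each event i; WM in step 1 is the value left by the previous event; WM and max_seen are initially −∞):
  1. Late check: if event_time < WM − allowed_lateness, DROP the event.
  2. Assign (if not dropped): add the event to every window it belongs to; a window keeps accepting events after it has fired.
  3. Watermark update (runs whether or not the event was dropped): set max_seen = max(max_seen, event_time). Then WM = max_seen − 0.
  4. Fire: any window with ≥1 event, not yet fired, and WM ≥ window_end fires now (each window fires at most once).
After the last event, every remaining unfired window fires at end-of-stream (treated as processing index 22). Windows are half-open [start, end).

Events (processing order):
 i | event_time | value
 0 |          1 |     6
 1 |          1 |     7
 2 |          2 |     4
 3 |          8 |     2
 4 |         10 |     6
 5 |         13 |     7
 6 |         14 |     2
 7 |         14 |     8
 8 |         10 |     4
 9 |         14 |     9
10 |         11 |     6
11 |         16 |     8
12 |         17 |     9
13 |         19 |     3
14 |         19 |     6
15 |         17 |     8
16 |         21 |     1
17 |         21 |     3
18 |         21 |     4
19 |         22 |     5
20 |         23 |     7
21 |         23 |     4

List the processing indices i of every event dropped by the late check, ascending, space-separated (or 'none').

8 10 15

i=0 t=1 v=6: → [0,4); WM=1
i=1 t=1 v=7: → [0,4); WM=1
i=2 t=2 v=4: → [0,4); WM=2
i=3 t=8 v=2: → [8,12); WM=8; [0,4) fires=3
i=4 t=10 v=6: → [8,12); WM=10
i=5 t=13 v=7: → [12,16); WM=13; [8,12) fires=2
i=6 t=14 v=2: → [12,16); WM=14
i=7 t=14 v=8: → [12,16); WM=14
i=8 t=10 v=4: DROP (t<14-1); WM=14
i=9 t=14 v=9: → [12,16); WM=14
i=10 t=11 v=6: DROP (t<14-1); WM=14
i=11 t=16 v=8: → [16,20); WM=16; [12,16) fires=4
i=12 t=17 v=9: → [16,20); WM=17
i=13 t=19 v=3: → [16,20); WM=19
i=14 t=19 v=6: → [16,20); WM=19
i=15 t=17 v=8: DROP (t<19-1); WM=19
i=16 t=21 v=1: → [20,24); WM=21; [16,20) fires=4
i=17 t=21 v=3: → [20,24); WM=21
i=18 t=21 v=4: → [20,24); WM=21
i=19 t=22 v=5: → [20,24); WM=22
i=20 t=23 v=7: → [20,24); WM=23
i=21 t=23 v=4: → [20,24); WM=23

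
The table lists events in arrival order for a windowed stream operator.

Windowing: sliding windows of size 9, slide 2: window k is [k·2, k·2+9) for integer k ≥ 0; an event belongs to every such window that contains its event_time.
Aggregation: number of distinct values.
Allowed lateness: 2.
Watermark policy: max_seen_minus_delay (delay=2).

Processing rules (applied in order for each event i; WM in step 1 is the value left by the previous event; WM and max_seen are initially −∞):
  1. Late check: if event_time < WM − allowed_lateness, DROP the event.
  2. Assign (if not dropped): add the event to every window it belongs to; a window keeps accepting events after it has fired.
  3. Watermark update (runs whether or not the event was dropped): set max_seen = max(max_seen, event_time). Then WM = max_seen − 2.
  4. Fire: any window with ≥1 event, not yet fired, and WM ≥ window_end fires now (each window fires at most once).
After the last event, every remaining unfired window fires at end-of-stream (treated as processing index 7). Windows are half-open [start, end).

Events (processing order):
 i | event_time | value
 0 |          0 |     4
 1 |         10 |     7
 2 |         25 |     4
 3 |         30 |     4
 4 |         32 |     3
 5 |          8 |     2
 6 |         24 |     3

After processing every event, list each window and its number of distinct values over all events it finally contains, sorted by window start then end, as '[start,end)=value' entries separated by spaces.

i=0 t=0 v=4: → [0,9); WM=-2
i=1 t=10 v=7: → [10,19),[8,17),[6,15),[4,13),[2,11); WM=8
i=2 t=25 v=4: → [24,33),[22,31),[20,29),[18,27); WM=23; [0,9) fires=1 [2,11) fires=1 [4,13) fires=1 [6,15) fires=1 [8,17) fires=1 [10,19) fires=1
i=3 t=30 v=4: → [30,39),[28,37),[26,35),[24,33),[22,31); WM=28; [18,27) fires=1
i=4 t=32 v=3: → [32,41),[30,39),[28,37),[26,35),[24,33); WM=30; [20,29) fires=1
i=5 t=8 v=2: DROP (t<30-2); WM=30
i=6 t=24 v=3: DROP (t<30-2); WM=30

[0,9)=1 [2,11)=1 [4,13)=1 [6,15)=1 [8,17)=1 [10,19)=1 [18,27)=1 [20,29)=1 [22,31)=1 [24,33)=2 [26,35)=2 [28,37)=2 [30,39)=2 [32,41)=1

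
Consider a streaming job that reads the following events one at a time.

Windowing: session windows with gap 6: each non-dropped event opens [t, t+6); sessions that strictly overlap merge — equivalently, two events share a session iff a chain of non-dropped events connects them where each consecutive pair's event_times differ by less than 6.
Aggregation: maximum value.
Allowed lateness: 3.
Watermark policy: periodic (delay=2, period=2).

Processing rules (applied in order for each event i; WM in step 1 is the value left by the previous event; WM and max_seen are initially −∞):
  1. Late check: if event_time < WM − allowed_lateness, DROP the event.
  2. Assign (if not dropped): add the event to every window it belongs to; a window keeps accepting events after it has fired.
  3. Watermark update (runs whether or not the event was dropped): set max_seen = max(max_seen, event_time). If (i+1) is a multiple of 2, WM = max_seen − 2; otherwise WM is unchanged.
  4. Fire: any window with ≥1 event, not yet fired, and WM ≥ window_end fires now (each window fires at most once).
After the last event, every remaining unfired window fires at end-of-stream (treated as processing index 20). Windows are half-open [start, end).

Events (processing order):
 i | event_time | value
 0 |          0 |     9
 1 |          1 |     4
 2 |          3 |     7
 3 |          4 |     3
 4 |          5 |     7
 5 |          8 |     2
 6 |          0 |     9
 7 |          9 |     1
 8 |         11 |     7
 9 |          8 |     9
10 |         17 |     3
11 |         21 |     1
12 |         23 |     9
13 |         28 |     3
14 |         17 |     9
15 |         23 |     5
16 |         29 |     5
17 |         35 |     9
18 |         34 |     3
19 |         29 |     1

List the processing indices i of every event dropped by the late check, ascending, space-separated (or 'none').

i=0 t=0 v=9: → [0,6); WM=−∞
i=1 t=1 v=4: → [0,7); WM=-1
i=2 t=3 v=7: → [0,9); WM=-1
i=3 t=4 v=3: → [0,10); WM=2
i=4 t=5 v=7: → [0,11); WM=2
i=5 t=8 v=2: → [0,14); WM=6
i=6 t=0 v=9: DROP (t<6-3); WM=6
i=7 t=9 v=1: → [0,15); WM=7
i=8 t=11 v=7: → [0,17); WM=7
i=9 t=8 v=9: → [0,17); WM=9
i=10 t=17 v=3: → [17,23); WM=9
i=11 t=21 v=1: → [17,27); WM=19
i=12 t=23 v=9: → [17,29); WM=19
i=13 t=28 v=3: → [17,34); WM=26
i=14 t=17 v=9: DROP (t<26-3); WM=26
i=15 t=23 v=5: → [17,34); WM=26
i=16 t=29 v=5: → [17,35); WM=26
i=17 t=35 v=9: → [35,41); WM=33
i=18 t=34 v=3: → [17,41); WM=33
i=19 t=29 v=1: DROP (t<33-3); WM=33

6 14 19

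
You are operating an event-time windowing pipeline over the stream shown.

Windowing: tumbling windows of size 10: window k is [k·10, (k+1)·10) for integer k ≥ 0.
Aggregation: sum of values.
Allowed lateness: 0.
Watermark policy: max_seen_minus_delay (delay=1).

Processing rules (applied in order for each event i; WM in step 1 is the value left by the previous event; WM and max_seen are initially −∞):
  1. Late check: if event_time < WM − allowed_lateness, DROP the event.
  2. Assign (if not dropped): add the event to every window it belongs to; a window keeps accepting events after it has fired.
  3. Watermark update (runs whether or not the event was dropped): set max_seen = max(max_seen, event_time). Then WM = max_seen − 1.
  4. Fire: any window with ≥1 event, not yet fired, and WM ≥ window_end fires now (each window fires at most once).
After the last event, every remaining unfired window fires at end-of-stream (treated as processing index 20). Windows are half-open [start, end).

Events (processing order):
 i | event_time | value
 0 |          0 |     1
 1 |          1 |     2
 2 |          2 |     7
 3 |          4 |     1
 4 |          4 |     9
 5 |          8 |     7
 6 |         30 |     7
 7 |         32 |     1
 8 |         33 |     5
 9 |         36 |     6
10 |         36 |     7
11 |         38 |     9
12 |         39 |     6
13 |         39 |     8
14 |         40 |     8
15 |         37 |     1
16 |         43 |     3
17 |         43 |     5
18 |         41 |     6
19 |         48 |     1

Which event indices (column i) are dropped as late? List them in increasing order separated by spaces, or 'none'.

i=0 t=0 v=1: → [0,10); WM=-1
i=1 t=1 v=2: → [0,10); WM=0
i=2 t=2 v=7: → [0,10); WM=1
i=3 t=4 v=1: → [0,10); WM=3
i=4 t=4 v=9: → [0,10); WM=3
i=5 t=8 v=7: → [0,10); WM=7
i=6 t=30 v=7: → [30,40); WM=29; [0,10) fires=27
i=7 t=32 v=1: → [30,40); WM=31
i=8 t=33 v=5: → [30,40); WM=32
i=9 t=36 v=6: → [30,40); WM=35
i=10 t=36 v=7: → [30,40); WM=35
i=11 t=38 v=9: → [30,40); WM=37
i=12 t=39 v=6: → [30,40); WM=38
i=13 t=39 v=8: → [30,40); WM=38
i=14 t=40 v=8: → [40,50); WM=39
i=15 t=37 v=1: DROP (t<39-0); WM=39
i=16 t=43 v=3: → [40,50); WM=42; [30,40) fires=49
i=17 t=43 v=5: → [40,50); WM=42
i=18 t=41 v=6: DROP (t<42-0); WM=42
i=19 t=48 v=1: → [40,50); WM=47

15 18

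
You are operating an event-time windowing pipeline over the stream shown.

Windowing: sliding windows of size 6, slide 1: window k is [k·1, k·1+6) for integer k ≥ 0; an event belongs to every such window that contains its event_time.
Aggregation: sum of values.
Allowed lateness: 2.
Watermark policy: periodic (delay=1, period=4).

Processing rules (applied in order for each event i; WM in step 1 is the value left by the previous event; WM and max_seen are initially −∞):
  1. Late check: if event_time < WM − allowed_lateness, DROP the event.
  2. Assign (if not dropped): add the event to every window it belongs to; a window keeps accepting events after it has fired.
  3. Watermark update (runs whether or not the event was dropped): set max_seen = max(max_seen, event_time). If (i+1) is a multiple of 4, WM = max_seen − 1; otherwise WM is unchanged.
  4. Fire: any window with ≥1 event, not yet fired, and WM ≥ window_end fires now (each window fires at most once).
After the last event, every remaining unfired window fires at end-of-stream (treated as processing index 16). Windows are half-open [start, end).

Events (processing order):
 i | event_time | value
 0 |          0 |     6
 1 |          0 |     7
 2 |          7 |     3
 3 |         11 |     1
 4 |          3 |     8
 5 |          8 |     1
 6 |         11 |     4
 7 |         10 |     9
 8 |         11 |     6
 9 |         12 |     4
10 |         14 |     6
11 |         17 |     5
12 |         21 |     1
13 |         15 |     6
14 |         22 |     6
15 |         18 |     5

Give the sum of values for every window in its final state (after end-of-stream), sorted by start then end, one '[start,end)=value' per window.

i=0 t=0 v=6: → [0,6); WM=−∞
i=1 t=0 v=7: → [0,6); WM=−∞
i=2 t=7 v=3: → [7,13),[6,12),[5,11),[4,10),[3,9),[2,8); WM=−∞
i=3 t=11 v=1: → [11,17),[10,16),[9,15),[8,14),[7,13),[6,12); WM=10; [0,6) fires=13 [2,8) fires=3 [3,9) fires=3 [4,10) fires=3
i=4 t=3 v=8: DROP (t<10-2); WM=10
i=5 t=8 v=1: → [8,14),[7,13),[6,12),[5,11),[4,10),[3,9); WM=10
i=6 t=11 v=4: → [11,17),[10,16),[9,15),[8,14),[7,13),[6,12); WM=10
i=7 t=10 v=9: → [10,16),[9,15),[8,14),[7,13),[6,12),[5,11); WM=10
i=8 t=11 v=6: → [11,17),[10,16),[9,15),[8,14),[7,13),[6,12); WM=10
i=9 t=12 v=4: → [12,18),[11,17),[10,16),[9,15),[8,14),[7,13); WM=10
i=10 t=14 v=6: → [14,20),[13,19),[12,18),[11,17),[10,16),[9,15); WM=10
i=11 t=17 v=5: → [17,23),[16,22),[15,21),[14,20),[13,19),[12,18); WM=16; [5,11) fires=13 [6,12) fires=24 [7,13) fires=28 [8,14) fires=25 [9,15) fires=30 [10,16) fires=30
i=12 t=21 v=1: → [21,27),[20,26),[19,25),[18,24),[17,23),[16,22); WM=16
i=13 t=15 v=6: → [15,21),[14,20),[13,19),[12,18),[11,17),[10,16); WM=16
i=14 t=22 v=6: → [22,28),[21,27),[20,26),[19,25),[18,24),[17,23); WM=16
i=15 t=18 v=5: → [18,24),[17,23),[16,22),[15,21),[14,20),[13,19); WM=21; [11,17) fires=27 [12,18) fires=21 [13,19) fires=22 [14,20) fires=22 [15,21) fires=16

[0,6)=13 [2,8)=3 [3,9)=4 [4,10)=4 [5,11)=13 [6,12)=24 [7,13)=28 [8,14)=25 [9,15)=30 [10,16)=36 [11,17)=27 [12,18)=21 [13,19)=22 [14,20)=22 [15,21)=16 [16,22)=11 [17,23)=17 [18,24)=12 [19,25)=7 [20,26)=7 [21,27)=7 [22,28)=6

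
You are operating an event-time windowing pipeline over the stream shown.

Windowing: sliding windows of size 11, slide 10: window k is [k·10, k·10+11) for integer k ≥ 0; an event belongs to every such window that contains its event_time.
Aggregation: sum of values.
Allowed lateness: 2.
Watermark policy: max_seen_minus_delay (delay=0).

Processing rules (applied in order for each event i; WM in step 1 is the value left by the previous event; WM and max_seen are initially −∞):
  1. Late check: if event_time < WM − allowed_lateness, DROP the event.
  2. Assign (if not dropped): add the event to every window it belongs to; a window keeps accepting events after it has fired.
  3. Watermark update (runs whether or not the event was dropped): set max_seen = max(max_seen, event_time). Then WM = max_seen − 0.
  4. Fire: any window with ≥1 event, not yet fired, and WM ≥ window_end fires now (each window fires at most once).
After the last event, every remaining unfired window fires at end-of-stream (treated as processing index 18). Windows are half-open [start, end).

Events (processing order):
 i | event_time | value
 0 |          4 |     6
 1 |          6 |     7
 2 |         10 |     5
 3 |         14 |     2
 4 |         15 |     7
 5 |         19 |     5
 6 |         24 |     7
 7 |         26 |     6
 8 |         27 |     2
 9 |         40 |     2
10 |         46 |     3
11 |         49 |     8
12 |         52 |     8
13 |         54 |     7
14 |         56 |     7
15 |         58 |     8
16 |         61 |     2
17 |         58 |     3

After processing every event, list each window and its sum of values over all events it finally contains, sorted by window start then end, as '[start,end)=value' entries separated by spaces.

[0,11)=18 [10,21)=19 [20,31)=15 [30,41)=2 [40,51)=13 [50,61)=30 [60,71)=2

i=0 t=4 v=6: → [0,11); WM=4
i=1 t=6 v=7: → [0,11); WM=6
i=2 t=10 v=5: → [10,21),[0,11); WM=10
i=3 t=14 v=2: → [10,21); WM=14; [0,11) fires=18
i=4 t=15 v=7: → [10,21); WM=15
i=5 t=19 v=5: → [10,21); WM=19
i=6 t=24 v=7: → [20,31); WM=24; [10,21) fires=19
i=7 t=26 v=6: → [20,31); WM=26
i=8 t=27 v=2: → [20,31); WM=27
i=9 t=40 v=2: → [40,51),[30,41); WM=40; [20,31) fires=15
i=10 t=46 v=3: → [40,51); WM=46; [30,41) fires=2
i=11 t=49 v=8: → [40,51); WM=49
i=12 t=52 v=8: → [50,61); WM=52; [40,51) fires=13
i=13 t=54 v=7: → [50,61); WM=54
i=14 t=56 v=7: → [50,61); WM=56
i=15 t=58 v=8: → [50,61); WM=58
i=16 t=61 v=2: → [60,71); WM=61; [50,61) fires=30
i=17 t=58 v=3: DROP (t<61-2); WM=61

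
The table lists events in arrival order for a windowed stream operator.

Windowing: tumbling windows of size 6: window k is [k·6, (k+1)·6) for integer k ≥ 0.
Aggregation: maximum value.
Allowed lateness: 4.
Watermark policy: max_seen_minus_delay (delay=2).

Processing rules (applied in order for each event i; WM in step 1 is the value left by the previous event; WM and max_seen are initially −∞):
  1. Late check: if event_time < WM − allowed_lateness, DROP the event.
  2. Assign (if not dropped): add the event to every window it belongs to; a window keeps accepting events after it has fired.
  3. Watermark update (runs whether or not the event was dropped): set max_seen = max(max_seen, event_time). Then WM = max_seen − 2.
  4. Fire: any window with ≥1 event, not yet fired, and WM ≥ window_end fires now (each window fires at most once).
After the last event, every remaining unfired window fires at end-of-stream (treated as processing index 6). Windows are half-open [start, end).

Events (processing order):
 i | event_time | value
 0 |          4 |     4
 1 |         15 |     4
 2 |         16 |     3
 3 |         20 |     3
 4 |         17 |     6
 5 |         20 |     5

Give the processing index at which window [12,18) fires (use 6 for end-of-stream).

3

i=0 t=4 v=4: → [0,6); WM=2
i=1 t=15 v=4: → [12,18); WM=13; [0,6) fires=4
i=2 t=16 v=3: → [12,18); WM=14
i=3 t=20 v=3: → [18,24); WM=18; [12,18) fires=4
i=4 t=17 v=6: → [12,18); WM=18
i=5 t=20 v=5: → [18,24); WM=18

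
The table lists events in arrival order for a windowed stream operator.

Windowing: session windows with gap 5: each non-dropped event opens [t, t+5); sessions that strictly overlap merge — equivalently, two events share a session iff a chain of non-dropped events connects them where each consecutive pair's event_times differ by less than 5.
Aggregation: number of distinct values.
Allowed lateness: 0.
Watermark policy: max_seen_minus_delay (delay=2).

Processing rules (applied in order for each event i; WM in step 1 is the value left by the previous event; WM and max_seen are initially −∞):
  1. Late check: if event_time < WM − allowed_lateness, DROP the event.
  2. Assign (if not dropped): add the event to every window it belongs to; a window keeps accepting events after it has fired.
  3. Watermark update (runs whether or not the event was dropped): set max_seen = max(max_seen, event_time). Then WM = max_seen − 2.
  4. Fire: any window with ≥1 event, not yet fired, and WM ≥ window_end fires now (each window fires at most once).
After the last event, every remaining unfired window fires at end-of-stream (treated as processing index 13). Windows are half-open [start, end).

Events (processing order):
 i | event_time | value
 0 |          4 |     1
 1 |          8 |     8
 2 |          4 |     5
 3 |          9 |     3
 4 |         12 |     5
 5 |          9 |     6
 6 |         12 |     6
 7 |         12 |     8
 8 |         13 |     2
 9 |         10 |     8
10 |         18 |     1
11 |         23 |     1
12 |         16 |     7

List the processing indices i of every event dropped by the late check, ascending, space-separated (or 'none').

i=0 t=4 v=1: → [4,9); WM=2
i=1 t=8 v=8: → [4,13); WM=6
i=2 t=4 v=5: DROP (t<6-0); WM=6
i=3 t=9 v=3: → [4,14); WM=7
i=4 t=12 v=5: → [4,17); WM=10
i=5 t=9 v=6: DROP (t<10-0); WM=10
i=6 t=12 v=6: → [4,17); WM=10
i=7 t=12 v=8: → [4,17); WM=10
i=8 t=13 v=2: → [4,18); WM=11
i=9 t=10 v=8: DROP (t<11-0); WM=11
i=10 t=18 v=1: → [18,23); WM=16
i=11 t=23 v=1: → [23,28); WM=21
i=12 t=16 v=7: DROP (t<21-0); WM=21

2 5 9 12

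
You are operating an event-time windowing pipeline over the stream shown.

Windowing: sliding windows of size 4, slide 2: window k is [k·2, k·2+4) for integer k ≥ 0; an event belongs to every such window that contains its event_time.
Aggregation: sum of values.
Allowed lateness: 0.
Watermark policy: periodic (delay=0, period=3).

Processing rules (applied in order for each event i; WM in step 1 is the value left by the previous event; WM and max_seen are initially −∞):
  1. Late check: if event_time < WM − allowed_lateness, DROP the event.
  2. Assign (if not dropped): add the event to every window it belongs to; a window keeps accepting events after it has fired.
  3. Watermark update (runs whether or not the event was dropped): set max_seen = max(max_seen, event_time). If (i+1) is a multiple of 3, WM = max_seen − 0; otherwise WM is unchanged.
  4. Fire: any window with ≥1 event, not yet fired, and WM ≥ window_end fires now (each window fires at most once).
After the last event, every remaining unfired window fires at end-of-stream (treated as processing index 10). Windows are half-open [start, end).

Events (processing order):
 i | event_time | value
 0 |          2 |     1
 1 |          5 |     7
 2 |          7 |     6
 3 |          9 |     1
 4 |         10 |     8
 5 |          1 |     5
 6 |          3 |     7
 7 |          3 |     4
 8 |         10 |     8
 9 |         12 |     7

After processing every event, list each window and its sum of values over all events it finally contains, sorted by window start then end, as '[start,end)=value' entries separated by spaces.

[0,4)=1 [2,6)=8 [4,8)=13 [6,10)=7 [8,12)=17 [10,14)=23 [12,16)=7

i=0 t=2 v=1: → [2,6),[0,4); WM=−∞
i=1 t=5 v=7: → [4,8),[2,6); WM=−∞
i=2 t=7 v=6: → [6,10),[4,8); WM=7; [0,4) fires=1 [2,6) fires=8
i=3 t=9 v=1: → [8,12),[6,10); WM=7
i=4 t=10 v=8: → [10,14),[8,12); WM=7
i=5 t=1 v=5: DROP (t<7-0); WM=10; [4,8) fires=13 [6,10) fires=7
i=6 t=3 v=7: DROP (t<10-0); WM=10
i=7 t=3 v=4: DROP (t<10-0); WM=10
i=8 t=10 v=8: → [10,14),[8,12); WM=10
i=9 t=12 v=7: → [12,16),[10,14); WM=10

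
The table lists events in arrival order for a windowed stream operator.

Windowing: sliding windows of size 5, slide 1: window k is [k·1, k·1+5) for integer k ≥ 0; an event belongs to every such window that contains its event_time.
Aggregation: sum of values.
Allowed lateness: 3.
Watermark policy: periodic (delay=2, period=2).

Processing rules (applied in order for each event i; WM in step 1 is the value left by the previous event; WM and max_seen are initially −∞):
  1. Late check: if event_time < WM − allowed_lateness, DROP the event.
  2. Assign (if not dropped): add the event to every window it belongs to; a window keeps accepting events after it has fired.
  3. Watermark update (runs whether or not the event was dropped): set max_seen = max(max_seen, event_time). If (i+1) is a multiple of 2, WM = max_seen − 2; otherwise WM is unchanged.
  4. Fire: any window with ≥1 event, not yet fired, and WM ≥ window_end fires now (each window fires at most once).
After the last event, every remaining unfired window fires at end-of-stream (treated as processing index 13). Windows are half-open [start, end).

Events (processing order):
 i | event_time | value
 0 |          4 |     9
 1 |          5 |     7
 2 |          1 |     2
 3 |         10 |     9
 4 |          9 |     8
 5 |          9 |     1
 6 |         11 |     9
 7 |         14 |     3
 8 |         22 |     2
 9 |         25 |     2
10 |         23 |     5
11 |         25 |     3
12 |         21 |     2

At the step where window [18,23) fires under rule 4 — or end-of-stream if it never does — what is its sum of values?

i=0 t=4 v=9: → [4,9),[3,8),[2,7),[1,6),[0,5); WM=−∞
i=1 t=5 v=7: → [5,10),[4,9),[3,8),[2,7),[1,6); WM=3
i=2 t=1 v=2: → [1,6),[0,5); WM=3
i=3 t=10 v=9: → [10,15),[9,14),[8,13),[7,12),[6,11); WM=8; [0,5) fires=11 [1,6) fires=18 [2,7) fires=16 [3,8) fires=16
i=4 t=9 v=8: → [9,14),[8,13),[7,12),[6,11),[5,10); WM=8
i=5 t=9 v=1: → [9,14),[8,13),[7,12),[6,11),[5,10); WM=8
i=6 t=11 v=9: → [11,16),[10,15),[9,14),[8,13),[7,12); WM=8
i=7 t=14 v=3: → [14,19),[13,18),[12,17),[11,16),[10,15); WM=12; [4,9) fires=16 [5,10) fires=16 [6,11) fires=18 [7,12) fires=27
i=8 t=22 v=2: → [22,27),[21,26),[20,25),[19,24),[18,23); WM=12
i=9 t=25 v=2: → [25,30),[24,29),[23,28),[22,27),[21,26); WM=23; [8,13) fires=27 [9,14) fires=27 [10,15) fires=21 [11,16) fires=12 [12,17) fires=3 [13,18) fires=3 [14,19) fires=3 [18,23) fires=2
i=10 t=23 v=5: → [23,28),[22,27),[21,26),[20,25),[19,24); WM=23
i=11 t=25 v=3: → [25,30),[24,29),[23,28),[22,27),[21,26); WM=23
i=12 t=21 v=2: → [21,26),[20,25),[19,24),[18,23),[17,22); WM=23; [17,22) fires=2

2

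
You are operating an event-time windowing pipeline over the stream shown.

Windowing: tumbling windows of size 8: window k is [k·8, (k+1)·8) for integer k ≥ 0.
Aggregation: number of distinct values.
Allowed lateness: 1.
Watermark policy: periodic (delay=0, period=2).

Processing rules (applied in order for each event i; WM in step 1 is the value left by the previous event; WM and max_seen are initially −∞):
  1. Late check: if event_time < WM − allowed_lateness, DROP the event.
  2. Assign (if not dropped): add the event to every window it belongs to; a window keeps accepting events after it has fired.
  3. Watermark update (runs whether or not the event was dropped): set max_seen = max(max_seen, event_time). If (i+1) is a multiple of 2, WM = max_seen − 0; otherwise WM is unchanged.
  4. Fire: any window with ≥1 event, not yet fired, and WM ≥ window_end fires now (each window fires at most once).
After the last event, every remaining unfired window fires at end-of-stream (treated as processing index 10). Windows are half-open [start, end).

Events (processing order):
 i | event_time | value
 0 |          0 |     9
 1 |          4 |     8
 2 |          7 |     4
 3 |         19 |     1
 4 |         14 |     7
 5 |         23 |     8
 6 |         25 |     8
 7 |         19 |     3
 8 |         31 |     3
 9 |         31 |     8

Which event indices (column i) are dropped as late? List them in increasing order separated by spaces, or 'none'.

4 7

i=0 t=0 v=9: → [0,8); WM=−∞
i=1 t=4 v=8: → [0,8); WM=4
i=2 t=7 v=4: → [0,8); WM=4
i=3 t=19 v=1: → [16,24); WM=19; [0,8) fires=3
i=4 t=14 v=7: DROP (t<19-1); WM=19
i=5 t=23 v=8: → [16,24); WM=23
i=6 t=25 v=8: → [24,32); WM=23
i=7 t=19 v=3: DROP (t<23-1); WM=25; [16,24) fires=2
i=8 t=31 v=3: → [24,32); WM=25
i=9 t=31 v=8: → [24,32); WM=31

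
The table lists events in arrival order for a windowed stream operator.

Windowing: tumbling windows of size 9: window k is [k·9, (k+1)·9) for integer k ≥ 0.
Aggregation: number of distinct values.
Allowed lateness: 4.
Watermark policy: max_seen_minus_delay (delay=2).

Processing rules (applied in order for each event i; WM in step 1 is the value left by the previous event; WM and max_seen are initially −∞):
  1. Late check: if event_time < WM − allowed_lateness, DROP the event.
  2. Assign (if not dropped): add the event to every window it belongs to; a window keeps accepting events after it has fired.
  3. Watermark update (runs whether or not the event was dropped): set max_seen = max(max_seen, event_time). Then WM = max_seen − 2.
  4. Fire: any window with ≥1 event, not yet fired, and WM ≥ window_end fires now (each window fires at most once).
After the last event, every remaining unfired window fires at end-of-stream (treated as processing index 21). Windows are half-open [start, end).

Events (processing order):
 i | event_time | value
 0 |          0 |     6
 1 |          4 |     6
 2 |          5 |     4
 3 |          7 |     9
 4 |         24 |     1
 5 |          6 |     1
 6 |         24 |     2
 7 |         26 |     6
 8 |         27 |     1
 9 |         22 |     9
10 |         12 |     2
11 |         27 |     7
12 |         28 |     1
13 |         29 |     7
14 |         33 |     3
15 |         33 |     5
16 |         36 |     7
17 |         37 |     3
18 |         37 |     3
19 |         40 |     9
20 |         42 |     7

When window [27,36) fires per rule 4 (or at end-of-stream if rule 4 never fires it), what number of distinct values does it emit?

4

i=0 t=0 v=6: → [0,9); WM=-2
i=1 t=4 v=6: → [0,9); WM=2
i=2 t=5 v=4: → [0,9); WM=3
i=3 t=7 v=9: → [0,9); WM=5
i=4 t=24 v=1: → [18,27); WM=22; [0,9) fires=3
i=5 t=6 v=1: DROP (t<22-4); WM=22
i=6 t=24 v=2: → [18,27); WM=22
i=7 t=26 v=6: → [18,27); WM=24
i=8 t=27 v=1: → [27,36); WM=25
i=9 t=22 v=9: → [18,27); WM=25
i=10 t=12 v=2: DROP (t<25-4); WM=25
i=11 t=27 v=7: → [27,36); WM=25
i=12 t=28 v=1: → [27,36); WM=26
i=13 t=29 v=7: → [27,36); WM=27; [18,27) fires=4
i=14 t=33 v=3: → [27,36); WM=31
i=15 t=33 v=5: → [27,36); WM=31
i=16 t=36 v=7: → [36,45); WM=34
i=17 t=37 v=3: → [36,45); WM=35
i=18 t=37 v=3: → [36,45); WM=35
i=19 t=40 v=9: → [36,45); WM=38; [27,36) fires=4
i=20 t=42 v=7: → [36,45); WM=40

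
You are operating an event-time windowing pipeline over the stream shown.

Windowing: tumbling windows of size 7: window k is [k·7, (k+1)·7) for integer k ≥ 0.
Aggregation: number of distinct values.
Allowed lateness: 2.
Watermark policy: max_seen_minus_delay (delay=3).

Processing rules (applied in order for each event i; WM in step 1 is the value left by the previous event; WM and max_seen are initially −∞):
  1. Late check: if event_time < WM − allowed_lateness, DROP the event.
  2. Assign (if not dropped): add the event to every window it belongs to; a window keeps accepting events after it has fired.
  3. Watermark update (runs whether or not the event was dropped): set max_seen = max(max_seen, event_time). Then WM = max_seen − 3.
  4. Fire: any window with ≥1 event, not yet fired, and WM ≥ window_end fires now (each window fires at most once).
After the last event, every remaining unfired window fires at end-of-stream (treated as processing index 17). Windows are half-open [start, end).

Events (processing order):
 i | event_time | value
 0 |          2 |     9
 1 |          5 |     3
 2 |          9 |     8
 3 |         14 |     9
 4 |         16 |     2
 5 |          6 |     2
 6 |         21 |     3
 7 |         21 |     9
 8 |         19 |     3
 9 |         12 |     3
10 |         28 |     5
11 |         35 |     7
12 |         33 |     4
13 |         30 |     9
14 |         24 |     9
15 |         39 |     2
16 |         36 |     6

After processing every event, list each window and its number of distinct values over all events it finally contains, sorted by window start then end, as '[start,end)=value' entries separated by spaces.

i=0 t=2 v=9: → [0,7); WM=-1
i=1 t=5 v=3: → [0,7); WM=2
i=2 t=9 v=8: → [7,14); WM=6
i=3 t=14 v=9: → [14,21); WM=11; [0,7) fires=2
i=4 t=16 v=2: → [14,21); WM=13
i=5 t=6 v=2: DROP (t<13-2); WM=13
i=6 t=21 v=3: → [21,28); WM=18; [7,14) fires=1
i=7 t=21 v=9: → [21,28); WM=18
i=8 t=19 v=3: → [14,21); WM=18
i=9 t=12 v=3: DROP (t<18-2); WM=18
i=10 t=28 v=5: → [28,35); WM=25; [14,21) fires=3
i=11 t=35 v=7: → [35,42); WM=32; [21,28) fires=2
i=12 t=33 v=4: → [28,35); WM=32
i=13 t=30 v=9: → [28,35); WM=32
i=14 t=24 v=9: DROP (t<32-2); WM=32
i=15 t=39 v=2: → [35,42); WM=36; [28,35) fires=3
i=16 t=36 v=6: → [35,42); WM=36

[0,7)=2 [7,14)=1 [14,21)=3 [21,28)=2 [28,35)=3 [35,42)=3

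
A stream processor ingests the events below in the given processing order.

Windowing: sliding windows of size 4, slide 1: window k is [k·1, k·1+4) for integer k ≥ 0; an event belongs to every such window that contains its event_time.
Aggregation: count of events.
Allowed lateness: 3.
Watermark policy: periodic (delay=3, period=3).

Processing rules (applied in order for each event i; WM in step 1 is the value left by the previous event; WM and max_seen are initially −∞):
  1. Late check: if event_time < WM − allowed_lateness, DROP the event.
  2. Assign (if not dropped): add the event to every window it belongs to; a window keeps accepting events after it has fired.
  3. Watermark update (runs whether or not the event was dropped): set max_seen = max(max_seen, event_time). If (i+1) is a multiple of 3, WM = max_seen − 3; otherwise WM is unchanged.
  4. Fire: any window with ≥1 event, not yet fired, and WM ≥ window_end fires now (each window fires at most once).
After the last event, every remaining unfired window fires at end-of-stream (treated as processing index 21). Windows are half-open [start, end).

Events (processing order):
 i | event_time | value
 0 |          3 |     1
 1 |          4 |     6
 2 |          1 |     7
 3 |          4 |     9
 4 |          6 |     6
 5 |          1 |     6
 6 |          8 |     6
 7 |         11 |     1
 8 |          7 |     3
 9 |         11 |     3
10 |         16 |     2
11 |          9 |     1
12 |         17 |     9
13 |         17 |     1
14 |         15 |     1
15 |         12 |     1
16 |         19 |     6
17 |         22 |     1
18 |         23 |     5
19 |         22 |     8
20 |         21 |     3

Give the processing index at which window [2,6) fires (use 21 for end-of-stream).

i=0 t=3 v=1: → [3,7),[2,6),[1,5),[0,4); WM=−∞
i=1 t=4 v=6: → [4,8),[3,7),[2,6),[1,5); WM=−∞
i=2 t=1 v=7: → [1,5),[0,4); WM=1
i=3 t=4 v=9: → [4,8),[3,7),[2,6),[1,5); WM=1
i=4 t=6 v=6: → [6,10),[5,9),[4,8),[3,7); WM=1
i=5 t=1 v=6: → [1,5),[0,4); WM=3
i=6 t=8 v=6: → [8,12),[7,11),[6,10),[5,9); WM=3
i=7 t=11 v=1: → [11,15),[10,14),[9,13),[8,12); WM=3
i=8 t=7 v=3: → [7,11),[6,10),[5,9),[4,8); WM=8; [0,4) fires=3 [1,5) fires=5 [2,6) fires=3 [3,7) fires=4 [4,8) fires=4
i=9 t=11 v=3: → [11,15),[10,14),[9,13),[8,12); WM=8
i=10 t=16 v=2: → [16,20),[15,19),[14,18),[13,17); WM=8
i=11 t=9 v=1: → [9,13),[8,12),[7,11),[6,10); WM=13; [5,9) fires=3 [6,10) fires=4 [7,11) fires=3 [8,12) fires=4 [9,13) fires=3
i=12 t=17 v=9: → [17,21),[16,20),[15,19),[14,18); WM=13
i=13 t=17 v=1: → [17,21),[16,20),[15,19),[14,18); WM=13
i=14 t=15 v=1: → [15,19),[14,18),[13,17),[12,16); WM=14; [10,14) fires=2
i=15 t=12 v=1: → [12,16),[11,15),[10,14),[9,13); WM=14
i=16 t=19 v=6: → [19,23),[18,22),[17,21),[16,20); WM=14
i=17 t=22 v=1: → [22,26),[21,25),[20,24),[19,23); WM=19; [11,15) fires=3 [12,16) fires=2 [13,17) fires=2 [14,18) fires=4 [15,19) fires=4
i=18 t=23 v=5: → [23,27),[22,26),[21,25),[20,24); WM=19
i=19 t=22 v=8: → [22,26),[21,25),[20,24),[19,23); WM=19
i=20 t=21 v=3: → [21,25),[20,24),[19,23),[18,22); WM=20; [16,20) fires=4

8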